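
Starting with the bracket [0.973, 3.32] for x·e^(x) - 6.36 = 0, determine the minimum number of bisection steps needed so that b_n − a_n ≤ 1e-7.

Initial width b − a = 3.32 − 0.973 = 2.347000.
After n steps the width is (b−a)/2^n; need (b−a)/2^n ≤ 1e-7.
So n ≥ log₂(2.347000/1e-7) = log₂(23470000.0000) ≈ 24.4843.
Hence n = 25.

25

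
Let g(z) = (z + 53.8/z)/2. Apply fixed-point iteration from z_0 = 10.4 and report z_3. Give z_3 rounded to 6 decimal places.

z_1 = g(10.400000) = 7.786538
z_2 = g(7.786538) = 7.347949
z_3 = g(7.347949) = 7.334860

7.334860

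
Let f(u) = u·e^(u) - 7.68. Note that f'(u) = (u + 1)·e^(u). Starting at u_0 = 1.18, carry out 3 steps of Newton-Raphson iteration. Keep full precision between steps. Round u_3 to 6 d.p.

Newton update: u ← u − f(u)/f'(u).
u_0 = 1.180000: f = -3.839838, f' = 7.094536 → u_1 = 1.180000 - (-3.839838)/(7.094536) = 1.721239
u_1 = 1.721239: f = 1.944223, f' = 15.215674 → u_2 = 1.721239 - (1.944223)/(15.215674) = 1.593461
u_2 = 1.593461: f = 0.161026, f' = 12.761777 → u_3 = 1.593461 - (0.161026)/(12.761777) = 1.580843

1.580843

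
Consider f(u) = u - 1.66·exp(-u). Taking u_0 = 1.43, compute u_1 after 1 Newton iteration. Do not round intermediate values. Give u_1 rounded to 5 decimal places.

0.69087

Newton update: u ← u − f(u)/f'(u).
f'(u) = 1 + 1.66·exp(-u)
u_0 = 1.430000: f = 1.032747, f' = 1.397253 → u_1 = 1.430000 - (1.032747)/(1.397253) = 0.690873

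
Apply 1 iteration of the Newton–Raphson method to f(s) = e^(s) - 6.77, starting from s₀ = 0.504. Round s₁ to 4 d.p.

Newton update: s ← s − f(s)/f'(s).
f'(s) = e^(s)
s_0 = 0.504000: f = -5.114671, f' = 1.655329 → s_1 = 0.504000 - (-5.114671)/(1.655329) = 3.593821

3.5938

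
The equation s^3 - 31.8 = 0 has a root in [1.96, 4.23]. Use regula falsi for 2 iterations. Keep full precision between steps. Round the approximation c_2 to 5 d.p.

3.05235

f(1.960000) = -24.270464, f(4.230000) = 43.886967
step 1: c = 2.768334, f(c) = -10.584398 < 0 → new bracket [2.768334, 4.230000]
step 2: c = 3.052352, f(c) = -3.361688 < 0 → new bracket [3.052352, 4.230000]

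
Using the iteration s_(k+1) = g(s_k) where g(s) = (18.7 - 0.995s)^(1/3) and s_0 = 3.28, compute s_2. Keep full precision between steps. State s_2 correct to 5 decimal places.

s_1 = g(3.280000) = 2.489901
s_2 = g(2.489901) = 2.531471

2.53147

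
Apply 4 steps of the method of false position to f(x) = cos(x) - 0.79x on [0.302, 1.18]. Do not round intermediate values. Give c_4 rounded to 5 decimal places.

0.84251

f(0.302000) = 0.716164, f(1.180000) = -0.551275
step 1: c = 0.798112, f(c) = 0.067551 > 0 → new bracket [0.798112, 1.180000]
step 2: c = 0.839799, f(c) = 0.004171 > 0 → new bracket [0.839799, 1.180000]
step 3: c = 0.842354, f(c) = 0.000249 > 0 → new bracket [0.842354, 1.180000]
step 4: c = 0.842506, f(c) = 0.000015 > 0 → new bracket [0.842506, 1.180000]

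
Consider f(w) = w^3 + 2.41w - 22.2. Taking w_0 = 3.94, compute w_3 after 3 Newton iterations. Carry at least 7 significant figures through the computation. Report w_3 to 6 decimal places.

2.526734

Newton update: w ← w − f(w)/f'(w).
f'(w) = 3w^2 + 2.41
w_0 = 3.940000: f = 48.458384, f' = 48.980800 → w_1 = 3.940000 - (48.458384)/(48.980800) = 2.950666
w_1 = 2.950666: f = 10.600864, f' = 28.529285 → w_2 = 2.950666 - (10.600864)/(28.529285) = 2.579087
w_2 = 2.579087: f = 1.170895, f' = 22.365076 → w_3 = 2.579087 - (1.170895)/(22.365076) = 2.526734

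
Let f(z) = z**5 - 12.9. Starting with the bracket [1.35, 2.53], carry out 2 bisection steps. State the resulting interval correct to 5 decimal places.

f(1.350000) = -8.415967, f(2.530000) = 90.757948 (opposite signs)
step 1: m = 1.940000, f(m) = 14.579489 > 0 → root in [1.350000, 1.940000]
step 2: m = 1.645000, f(m) = -0.854370 < 0 → root in [1.645000, 1.940000]

[1.64500, 1.94000]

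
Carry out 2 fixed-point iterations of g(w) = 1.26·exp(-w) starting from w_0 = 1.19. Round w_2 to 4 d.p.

0.8588

w_1 = g(1.190000) = 0.383319
w_2 = g(0.383319) = 0.858810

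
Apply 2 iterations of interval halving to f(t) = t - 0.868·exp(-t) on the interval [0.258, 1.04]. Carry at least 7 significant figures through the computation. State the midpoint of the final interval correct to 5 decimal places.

0.55125

f(0.258000) = -0.412613, f(1.040000) = 0.733201 (opposite signs)
step 1: m = 0.649000, f(m) = 0.195411 > 0 → root in [0.258000, 0.649000]
step 2: m = 0.453500, f(m) = -0.098028 < 0 → root in [0.453500, 0.649000]
Midpoint of [0.453500, 0.649000] = 0.551250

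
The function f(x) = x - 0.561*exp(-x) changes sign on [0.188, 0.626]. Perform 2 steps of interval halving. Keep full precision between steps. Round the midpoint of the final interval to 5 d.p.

f(0.188000) = -0.276853, f(0.626000) = 0.326018 (opposite signs)
step 1: m = 0.407000, f(m) = 0.033574 > 0 → root in [0.188000, 0.407000]
step 2: m = 0.297500, f(m) = -0.119139 < 0 → root in [0.297500, 0.407000]
Midpoint of [0.297500, 0.407000] = 0.352250

0.35225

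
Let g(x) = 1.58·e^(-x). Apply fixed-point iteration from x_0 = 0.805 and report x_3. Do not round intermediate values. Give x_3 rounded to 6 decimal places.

x_1 = g(0.805000) = 0.706399
x_2 = g(0.706399) = 0.779600
x_3 = g(0.779600) = 0.724571

0.724571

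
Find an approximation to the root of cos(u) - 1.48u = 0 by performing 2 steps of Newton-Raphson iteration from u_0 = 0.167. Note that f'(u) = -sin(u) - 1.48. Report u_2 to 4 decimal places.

u_0 = 0.167000: f = 0.738928, f' = -1.646225 → u_1 = 0.167000 - (0.738928)/(-1.646225) = 0.615862
u_1 = 0.615862: f = -0.095200, f' = -2.057662 → u_2 = 0.615862 - (-0.095200)/(-2.057662) = 0.569596

0.5696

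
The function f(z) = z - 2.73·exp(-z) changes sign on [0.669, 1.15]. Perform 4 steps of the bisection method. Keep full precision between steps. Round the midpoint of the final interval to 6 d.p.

1.014719

f(0.669000) = -0.729362, f(1.150000) = 0.285582 (opposite signs)
step 1: m = 0.909500, f(m) = -0.189941 < 0 → root in [0.909500, 1.150000]
step 2: m = 1.029750, f(m) = 0.054877 > 0 → root in [0.909500, 1.029750]
step 3: m = 0.969625, f(m) = -0.065660 < 0 → root in [0.969625, 1.029750]
step 4: m = 0.999687, f(m) = -0.004937 < 0 → root in [0.999687, 1.029750]
Midpoint of [0.999687, 1.029750] = 1.014719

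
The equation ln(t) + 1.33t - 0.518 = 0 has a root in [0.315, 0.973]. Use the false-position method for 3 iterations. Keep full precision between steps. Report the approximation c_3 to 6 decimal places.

f(0.315000) = -1.254233, f(0.973000) = 0.748719
step 1: c = 0.727034, f(c) = 0.130175 > 0 → new bracket [0.315000, 0.727034]
step 2: c = 0.688291, f(c) = 0.023884 > 0 → new bracket [0.315000, 0.688291]
step 3: c = 0.681316, f(c) = 0.004420 > 0 → new bracket [0.315000, 0.681316]

0.681316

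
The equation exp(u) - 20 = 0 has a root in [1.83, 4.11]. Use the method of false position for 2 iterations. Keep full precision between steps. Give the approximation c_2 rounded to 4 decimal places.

2.7093

False-position update: c = (a·f(b) − b·f(a))/(f(b) − f(a)); replace the endpoint whose sign matches f(c).
f(1.830000) = -13.766113, f(4.110000) = 40.946718
step 1: c = 2.403663, f(c) = -8.936369 < 0 → new bracket [2.403663, 4.110000]
step 2: c = 2.709347, f(c) = -4.980534 < 0 → new bracket [2.709347, 4.110000]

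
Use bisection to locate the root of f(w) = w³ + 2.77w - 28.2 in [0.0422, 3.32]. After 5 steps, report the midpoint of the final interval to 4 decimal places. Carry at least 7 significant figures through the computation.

2.7566

f(0.042200) = -28.083031, f(3.320000) = 17.590768 (opposite signs)
step 1: m = 1.681100, f(m) = -18.792401 < 0 → root in [1.681100, 3.320000]
step 2: m = 2.500550, f(m) = -5.638162 < 0 → root in [2.500550, 3.320000]
step 3: m = 2.910275, f(m) = 4.510620 > 0 → root in [2.500550, 2.910275]
step 4: m = 2.705412, f(m) = -0.904399 < 0 → root in [2.705412, 2.910275]
step 5: m = 2.807844, f(m) = 1.714729 > 0 → root in [2.705412, 2.807844]
Midpoint of [2.705412, 2.807844] = 2.756628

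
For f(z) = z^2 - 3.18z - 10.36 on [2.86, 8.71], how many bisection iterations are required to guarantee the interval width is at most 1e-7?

Initial width b − a = 8.71 − 2.86 = 5.850000.
After n steps the width is (b−a)/2^n; need (b−a)/2^n ≤ 1e-7.
So n ≥ log₂(5.850000/1e-7) = log₂(58500000.0000) ≈ 25.8019.
Hence n = 26.

26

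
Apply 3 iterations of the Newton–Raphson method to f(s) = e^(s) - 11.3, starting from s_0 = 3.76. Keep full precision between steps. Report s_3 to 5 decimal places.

2.43524

f'(s) = e^(s)
s_0 = 3.760000: f = 31.648426, f' = 42.948426 → s_1 = 3.760000 - (31.648426)/(42.948426) = 3.023106
s_1 = 3.023106: f = 9.255042, f' = 20.555042 → s_2 = 3.023106 - (9.255042)/(20.555042) = 2.572850
s_2 = 2.572850: f = 1.803112, f' = 13.103112 → s_3 = 2.572850 - (1.803112)/(13.103112) = 2.435240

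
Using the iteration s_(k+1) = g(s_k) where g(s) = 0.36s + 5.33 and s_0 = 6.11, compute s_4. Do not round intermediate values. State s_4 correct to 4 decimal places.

s_1 = g(6.110000) = 7.529600
s_2 = g(7.529600) = 8.040656
s_3 = g(8.040656) = 8.224636
s_4 = g(8.224636) = 8.290869

8.2909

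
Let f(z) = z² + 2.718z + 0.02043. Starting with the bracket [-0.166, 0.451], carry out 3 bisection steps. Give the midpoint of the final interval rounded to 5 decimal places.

0.02681

f(-0.166000) = -0.403202, f(0.451000) = 1.449649 (opposite signs)
step 1: m = 0.142500, f(m) = 0.428051 > 0 → root in [-0.166000, 0.142500]
step 2: m = -0.011750, f(m) = -0.011368 < 0 → root in [-0.011750, 0.142500]
step 3: m = 0.065375, f(m) = 0.202393 > 0 → root in [-0.011750, 0.065375]
Midpoint of [-0.011750, 0.065375] = 0.026813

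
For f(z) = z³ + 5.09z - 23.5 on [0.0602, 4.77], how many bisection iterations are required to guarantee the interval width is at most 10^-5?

19

Initial width b − a = 4.77 − 0.0602 = 4.709800.
After n steps the width is (b−a)/2^n; need (b−a)/2^n ≤ 10^-5.
So n ≥ log₂(4.709800/10^-5) = log₂(470980.0000) ≈ 18.8453.
Hence n = 19.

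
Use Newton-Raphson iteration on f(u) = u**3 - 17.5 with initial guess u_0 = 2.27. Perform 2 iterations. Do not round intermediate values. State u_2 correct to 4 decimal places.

f'(u) = 3u**2
u_0 = 2.270000: f = -5.802917, f' = 15.458700 → u_1 = 2.270000 - (-5.802917)/(15.458700) = 2.645382
u_1 = 2.645382: f = 1.012504, f' = 20.994137 → u_2 = 2.645382 - (1.012504)/(20.994137) = 2.597154

2.5972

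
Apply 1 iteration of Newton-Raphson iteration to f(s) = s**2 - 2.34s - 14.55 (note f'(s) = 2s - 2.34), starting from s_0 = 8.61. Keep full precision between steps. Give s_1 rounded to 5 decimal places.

5.95982

Newton update: s ← s − f(s)/f'(s).
s_0 = 8.610000: f = 39.434700, f' = 14.880000 → s_1 = 8.610000 - (39.434700)/(14.880000) = 5.959819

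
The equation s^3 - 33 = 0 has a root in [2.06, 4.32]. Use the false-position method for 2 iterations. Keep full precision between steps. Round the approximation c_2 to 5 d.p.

f(2.060000) = -24.258184, f(4.320000) = 47.621568
step 1: c = 2.822711, f(c) = -10.509487 < 0 → new bracket [2.822711, 4.320000]
step 2: c = 3.093405, f(c) = -3.398718 < 0 → new bracket [3.093405, 4.320000]

3.09341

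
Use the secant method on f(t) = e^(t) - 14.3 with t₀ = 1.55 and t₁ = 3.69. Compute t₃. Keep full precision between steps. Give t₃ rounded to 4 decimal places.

f(t_0) = -9.588530, f(t_1) = 25.744847
t_2 = 3.690000 - (25.744847)·(3.690000 - 1.550000)/(25.744847 - (-9.588530)) = 2.130739; f(t_2) = -5.878916
t_3 = 2.130739 - (-5.878916)·(2.130739 - 3.690000)/(-5.878916 - (25.744847)) = 2.420608; f(t_3) = -3.047300

2.4206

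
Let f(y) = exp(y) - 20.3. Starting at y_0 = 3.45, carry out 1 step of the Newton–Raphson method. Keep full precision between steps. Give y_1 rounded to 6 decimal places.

f'(y) = exp(y)
y_0 = 3.450000: f = 11.200392, f' = 31.500392 → y_1 = 3.450000 - (11.200392)/(31.500392) = 3.094436

3.094436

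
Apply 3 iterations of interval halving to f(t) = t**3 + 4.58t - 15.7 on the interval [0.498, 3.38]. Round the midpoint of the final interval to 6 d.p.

1.758875

f(0.498000) = -13.295654, f(3.380000) = 38.394872 (opposite signs)
step 1: m = 1.939000, f(m) = 0.470719 > 0 → root in [0.498000, 1.939000]
step 2: m = 1.218500, f(m) = -8.310112 < 0 → root in [1.218500, 1.939000]
step 3: m = 1.578750, f(m) = -4.534367 < 0 → root in [1.578750, 1.939000]
Midpoint of [1.578750, 1.939000] = 1.758875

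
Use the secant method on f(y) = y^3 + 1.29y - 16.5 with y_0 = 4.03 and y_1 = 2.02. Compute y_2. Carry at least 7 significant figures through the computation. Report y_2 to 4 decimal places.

f(y_0) = 54.149527, f(y_1) = -5.651792
y_2 = 2.020000 - (-5.651792)·(2.020000 - 4.030000)/(-5.651792 - (54.149527)) = 2.209964; f(y_2) = -2.855812

2.2100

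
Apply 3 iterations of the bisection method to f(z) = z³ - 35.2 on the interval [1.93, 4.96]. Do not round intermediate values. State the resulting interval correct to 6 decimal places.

f(1.930000) = -28.010943, f(4.960000) = 86.823936 (opposite signs)
step 1: m = 3.445000, f(m) = 5.685346 > 0 → root in [1.930000, 3.445000]
step 2: m = 2.687500, f(m) = -15.789111 < 0 → root in [2.687500, 3.445000]
step 3: m = 3.066250, f(m) = -6.371458 < 0 → root in [3.066250, 3.445000]

[3.066250, 3.445000]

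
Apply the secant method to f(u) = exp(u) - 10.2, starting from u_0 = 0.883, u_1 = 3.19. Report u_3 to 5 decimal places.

Secant update: u_(k+1) = u_k − f(u_k)·(u_k − u_(k-1))/(f(u_k) − f(u_(k-1))).
f(u_0) = -7.781857, f(u_1) = 14.088427
u_2 = 3.190000 - (14.088427)·(3.190000 - 0.883000)/(14.088427 - (-7.781857)) = 1.703874; f(u_2) = -4.704806
u_3 = 1.703874 - (-4.704806)·(1.703874 - 3.190000)/(-4.704806 - (14.088427)) = 2.075919; f(u_3) = -2.228129

2.07592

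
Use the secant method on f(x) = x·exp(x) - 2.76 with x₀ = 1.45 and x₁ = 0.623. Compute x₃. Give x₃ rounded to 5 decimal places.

f(x_0) = 3.421516, f(x_1) = -1.598408
x_2 = 0.623000 - (-1.598408)·(0.623000 - 1.450000)/(-1.598408 - (3.421516)) = 0.886327; f(x_2) = -0.609590
x_3 = 0.886327 - (-0.609590)·(0.886327 - 0.623000)/(-0.609590 - (-1.598408)) = 1.048664; f(x_3) = 0.232717

1.04866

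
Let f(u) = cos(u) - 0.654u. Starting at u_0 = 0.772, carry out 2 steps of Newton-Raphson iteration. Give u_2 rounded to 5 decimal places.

f'(u) = -sin(u) - 0.654
u_0 = 0.772000: f = 0.211629, f' = -1.351570 → u_1 = 0.772000 - (0.211629)/(-1.351570) = 0.928580
u_1 = 0.928580: f = -0.008320, f' = -1.454770 → u_2 = 0.928580 - (-0.008320)/(-1.454770) = 0.922861

0.92286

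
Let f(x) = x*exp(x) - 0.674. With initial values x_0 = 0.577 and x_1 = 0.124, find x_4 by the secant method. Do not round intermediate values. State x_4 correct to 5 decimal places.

Secant update: x_(k+1) = x_k − f(x_k)·(x_k − x_(k-1))/(f(x_k) − f(x_(k-1))).
f(x_0) = 0.353457, f(x_1) = -0.533630
x_2 = 0.124000 - (-0.533630)·(0.124000 - 0.577000)/(-0.533630 - (0.353457)) = 0.396504; f(x_2) = -0.084551
x_3 = 0.396504 - (-0.084551)·(0.396504 - 0.124000)/(-0.084551 - (-0.533630)) = 0.447809; f(x_3) = 0.026768
x_4 = 0.447809 - (0.026768)·(0.447809 - 0.396504)/(0.026768 - (-0.084551)) = 0.435472; f(x_4) = -0.000894

0.43547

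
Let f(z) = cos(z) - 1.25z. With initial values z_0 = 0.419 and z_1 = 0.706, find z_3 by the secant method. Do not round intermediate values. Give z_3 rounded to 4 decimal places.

f(z_0) = 0.389746, f(z_1) = -0.121537
z_2 = 0.706000 - (-0.121537)·(0.706000 - 0.419000)/(-0.121537 - (0.389746)) = 0.637777; f(z_2) = 0.006199
z_3 = 0.637777 - (0.006199)·(0.637777 - 0.706000)/(0.006199 - (-0.121537)) = 0.641088; f(z_3) = 0.000085

0.6411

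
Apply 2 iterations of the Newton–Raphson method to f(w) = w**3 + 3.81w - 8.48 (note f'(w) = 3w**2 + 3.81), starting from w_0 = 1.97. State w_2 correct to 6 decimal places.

1.444698

w_0 = 1.970000: f = 6.671073, f' = 15.452700 → w_1 = 1.970000 - (6.671073)/(15.452700) = 1.538291
w_1 = 1.538291: f = 1.021005, f' = 10.909016 → w_2 = 1.538291 - (1.021005)/(10.909016) = 1.444698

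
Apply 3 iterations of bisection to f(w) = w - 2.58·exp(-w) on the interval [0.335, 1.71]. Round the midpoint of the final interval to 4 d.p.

0.9366

f(0.335000) = -1.510572, f(1.710000) = 1.243366 (opposite signs)
step 1: m = 1.022500, f(m) = 0.094488 > 0 → root in [0.335000, 1.022500]
step 2: m = 0.678750, f(m) = -0.629957 < 0 → root in [0.678750, 1.022500]
step 3: m = 0.850625, f(m) = -0.251417 < 0 → root in [0.850625, 1.022500]
Midpoint of [0.850625, 1.022500] = 0.936562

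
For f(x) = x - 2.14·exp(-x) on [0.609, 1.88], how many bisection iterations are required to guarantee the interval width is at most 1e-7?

Initial width b − a = 1.88 − 0.609 = 1.271000.
After n steps the width is (b−a)/2^n; need (b−a)/2^n ≤ 1e-7.
So n ≥ log₂(1.271000/1e-7) = log₂(12710000.0000) ≈ 23.5995.
Hence n = 24.

24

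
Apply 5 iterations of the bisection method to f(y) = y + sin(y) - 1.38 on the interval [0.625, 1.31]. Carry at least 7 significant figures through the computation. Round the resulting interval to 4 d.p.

[0.7106, 0.7320]

f(0.625000) = -0.169903, f(1.310000) = 0.896185 (opposite signs)
step 1: m = 0.967500, f(m) = 0.410970 > 0 → root in [0.625000, 0.967500]
step 2: m = 0.796250, f(m) = 0.130988 > 0 → root in [0.625000, 0.796250]
step 3: m = 0.710625, f(m) = -0.017067 < 0 → root in [0.710625, 0.796250]
step 4: m = 0.753437, f(m) = 0.057587 > 0 → root in [0.710625, 0.753437]
step 5: m = 0.732031, f(m) = 0.020413 > 0 → root in [0.710625, 0.732031]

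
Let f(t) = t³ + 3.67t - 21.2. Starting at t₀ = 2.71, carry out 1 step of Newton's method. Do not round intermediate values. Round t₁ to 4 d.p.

2.3735

f'(t) = 3t² + 3.67
t_0 = 2.710000: f = 8.648211, f' = 25.702300 → t_1 = 2.710000 - (8.648211)/(25.702300) = 2.373524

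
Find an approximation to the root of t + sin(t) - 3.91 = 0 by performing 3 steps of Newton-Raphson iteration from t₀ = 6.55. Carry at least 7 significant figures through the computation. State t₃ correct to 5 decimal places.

Newton update: t ← t − f(t)/f'(t).
f'(t) = 1 + cos(t)
t_0 = 6.550000: f = 2.903660, f' = 1.964616 → t_1 = 6.550000 - (2.903660)/(1.964616) = 5.072021
t_1 = 5.072021: f = 0.225995, f' = 1.351930 → t_2 = 5.072021 - (0.225995)/(1.351930) = 4.904857
t_2 = 4.904857: f = 0.013321, f' = 1.191282 → t_3 = 4.904857 - (0.013321)/(1.191282) = 4.893674

4.89367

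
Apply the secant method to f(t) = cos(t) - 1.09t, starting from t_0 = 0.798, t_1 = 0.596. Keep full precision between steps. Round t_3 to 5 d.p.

f(t_0) = -0.171680, f(t_1) = 0.177948
t_2 = 0.596000 - (0.177948)·(0.596000 - 0.798000)/(0.177948 - (-0.171680)) = 0.698811; f(t_2) = 0.003904
t_3 = 0.698811 - (0.003904)·(0.698811 - 0.596000)/(0.003904 - (0.177948)) = 0.701117; f(t_3) = -0.000095

0.70112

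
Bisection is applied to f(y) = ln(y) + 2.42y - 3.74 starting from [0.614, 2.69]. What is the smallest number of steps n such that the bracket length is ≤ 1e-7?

Initial width b − a = 2.69 − 0.614 = 2.076000.
After n steps the width is (b−a)/2^n; need (b−a)/2^n ≤ 1e-7.
So n ≥ log₂(2.076000/1e-7) = log₂(20760000.0000) ≈ 24.3073.
Hence n = 25.

25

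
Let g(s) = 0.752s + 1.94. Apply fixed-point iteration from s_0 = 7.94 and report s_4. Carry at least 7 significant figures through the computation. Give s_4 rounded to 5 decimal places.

7.86013

s_1 = g(7.940000) = 7.910880
s_2 = g(7.910880) = 7.888982
s_3 = g(7.888982) = 7.872514
s_4 = g(7.872514) = 7.860131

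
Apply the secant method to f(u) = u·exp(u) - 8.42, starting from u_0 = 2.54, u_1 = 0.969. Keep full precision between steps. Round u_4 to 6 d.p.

f(u_0) = 23.786364, f(u_1) = -5.866387
u_2 = 0.969000 - (-5.866387)·(0.969000 - 2.540000)/(-5.866387 - (23.786364)) = 1.279801; f(u_2) = -3.817936
u_3 = 1.279801 - (-3.817936)·(1.279801 - 0.969000)/(-3.817936 - (-5.866387)) = 1.859076; f(u_3) = 3.511183
u_4 = 1.859076 - (3.511183)·(1.859076 - 1.279801)/(3.511183 - (-3.817936)) = 1.581561; f(u_4) = -0.729599

1.581561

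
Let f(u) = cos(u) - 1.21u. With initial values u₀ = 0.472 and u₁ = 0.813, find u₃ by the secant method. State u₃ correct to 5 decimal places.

0.65507

Secant update: u_(k+1) = u_k − f(u_k)·(u_k − u_(k-1))/(f(u_k) − f(u_(k-1))).
f(u_0) = 0.319541, f(u_1) = -0.296408
u_2 = 0.813000 - (-0.296408)·(0.813000 - 0.472000)/(-0.296408 - (0.319541)) = 0.648903; f(u_2) = 0.011574
u_3 = 0.648903 - (0.011574)·(0.648903 - 0.813000)/(0.011574 - (-0.296408)) = 0.655070; f(u_3) = 0.000370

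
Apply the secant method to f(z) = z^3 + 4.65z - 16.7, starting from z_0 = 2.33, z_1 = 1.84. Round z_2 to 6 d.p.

f(z_0) = 6.783837, f(z_1) = -1.914496
z_2 = 1.840000 - (-1.914496)·(1.840000 - 2.330000)/(-1.914496 - (6.783837)) = 1.947849; f(z_2) = -0.252144

1.947849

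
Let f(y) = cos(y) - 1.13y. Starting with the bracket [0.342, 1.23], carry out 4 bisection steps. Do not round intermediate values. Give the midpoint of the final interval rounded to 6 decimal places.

f(0.342000) = 0.555626, f(1.230000) = -1.055662 (opposite signs)
step 1: m = 0.786000, f(m) = -0.181499 < 0 → root in [0.342000, 0.786000]
step 2: m = 0.564000, f(m) = 0.207804 > 0 → root in [0.564000, 0.786000]
step 3: m = 0.675000, f(m) = 0.017957 > 0 → root in [0.675000, 0.786000]
step 4: m = 0.730500, f(m) = -0.080624 < 0 → root in [0.675000, 0.730500]
Midpoint of [0.675000, 0.730500] = 0.702750

0.702750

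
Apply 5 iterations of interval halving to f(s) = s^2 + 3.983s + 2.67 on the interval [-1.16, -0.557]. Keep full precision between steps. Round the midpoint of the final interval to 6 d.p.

-0.849078

f(-1.160000) = -0.604680, f(-0.557000) = 0.761718 (opposite signs)
step 1: m = -0.858500, f(m) = -0.012383 < 0 → root in [-0.858500, -0.557000]
step 2: m = -0.707750, f(m) = 0.351942 > 0 → root in [-0.858500, -0.707750]
step 3: m = -0.783125, f(m) = 0.164098 > 0 → root in [-0.858500, -0.783125]
step 4: m = -0.820813, f(m) = 0.074437 > 0 → root in [-0.858500, -0.820813]
step 5: m = -0.839656, f(m) = 0.030672 > 0 → root in [-0.858500, -0.839656]
Midpoint of [-0.858500, -0.839656] = -0.849078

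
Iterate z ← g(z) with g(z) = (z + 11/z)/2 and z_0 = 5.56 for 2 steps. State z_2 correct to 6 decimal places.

z_1 = g(5.560000) = 3.769209
z_2 = g(3.769209) = 3.343797

3.343797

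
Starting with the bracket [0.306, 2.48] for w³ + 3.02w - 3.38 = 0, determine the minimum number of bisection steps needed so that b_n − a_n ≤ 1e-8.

Initial width b − a = 2.48 − 0.306 = 2.174000.
After n steps the width is (b−a)/2^n; need (b−a)/2^n ≤ 1e-8.
So n ≥ log₂(2.174000/1e-8) = log₂(217400000.0000) ≈ 27.6958.
Hence n = 28.

28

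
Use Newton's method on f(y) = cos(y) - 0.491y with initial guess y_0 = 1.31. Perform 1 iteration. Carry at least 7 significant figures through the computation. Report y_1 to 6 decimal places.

1.045545

Newton update: y ← y − f(y)/f'(y).
f'(y) = -sin(y) - 0.491
y_0 = 1.310000: f = -0.385360, f' = -1.457185 → y_1 = 1.310000 - (-0.385360)/(-1.457185) = 1.045545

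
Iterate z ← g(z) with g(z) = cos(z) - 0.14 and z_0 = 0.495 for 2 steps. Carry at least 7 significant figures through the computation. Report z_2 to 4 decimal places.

z_1 = g(0.495000) = 0.739969
z_2 = g(0.739969) = 0.598490

0.5985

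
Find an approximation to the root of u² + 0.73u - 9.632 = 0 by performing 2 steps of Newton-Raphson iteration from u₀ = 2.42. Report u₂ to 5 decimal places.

2.76000

f'(u) = 2u + 0.73
u_0 = 2.420000: f = -2.009000, f' = 5.570000 → u_1 = 2.420000 - (-2.009000)/(5.570000) = 2.780682
u_1 = 2.780682: f = 0.130092, f' = 6.291364 → u_2 = 2.780682 - (0.130092)/(6.291364) = 2.760004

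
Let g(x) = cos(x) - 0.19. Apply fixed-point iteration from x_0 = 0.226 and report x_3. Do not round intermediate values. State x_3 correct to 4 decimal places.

x_1 = g(0.226000) = 0.784571
x_2 = g(0.784571) = 0.517692
x_3 = g(0.517692) = 0.678964

0.6790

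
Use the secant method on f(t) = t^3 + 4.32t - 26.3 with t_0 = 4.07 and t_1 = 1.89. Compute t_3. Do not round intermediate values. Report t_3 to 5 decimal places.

Secant update: t_(k+1) = t_k − f(t_k)·(t_k − t_(k-1))/(f(t_k) − f(t_(k-1))).
f(t_0) = 58.701543, f(t_1) = -11.383931
t_2 = 1.890000 - (-11.383931)·(1.890000 - 4.070000)/(-11.383931 - (58.701543)) = 2.244096; f(t_2) = -5.304317
t_3 = 2.244096 - (-5.304317)·(2.244096 - 1.890000)/(-5.304317 - (-11.383931)) = 2.553036; f(t_3) = 1.369781

2.55304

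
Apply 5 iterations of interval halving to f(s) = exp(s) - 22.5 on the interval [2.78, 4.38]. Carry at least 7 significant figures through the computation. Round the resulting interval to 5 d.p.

f(2.780000) = -6.380979, f(4.380000) = 57.338033 (opposite signs)
step 1: m = 3.580000, f(m) = 13.373541 > 0 → root in [2.780000, 3.580000]
step 2: m = 3.180000, f(m) = 1.546754 > 0 → root in [2.780000, 3.180000]
step 3: m = 2.980000, f(m) = -2.812183 < 0 → root in [2.980000, 3.180000]
step 4: m = 3.080000, f(m) = -0.741598 < 0 → root in [3.080000, 3.180000]
step 5: m = 3.130000, f(m) = 0.373980 > 0 → root in [3.080000, 3.130000]

[3.08000, 3.13000]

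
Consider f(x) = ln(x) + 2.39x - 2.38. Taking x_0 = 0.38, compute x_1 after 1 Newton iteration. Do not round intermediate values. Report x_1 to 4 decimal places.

Newton update: x ← x − f(x)/f'(x).
f'(x) = 1/x + 2.39
x_0 = 0.380000: f = -2.439384, f' = 5.021579 → x_1 = 0.380000 - (-2.439384)/(5.021579) = 0.865780

0.8658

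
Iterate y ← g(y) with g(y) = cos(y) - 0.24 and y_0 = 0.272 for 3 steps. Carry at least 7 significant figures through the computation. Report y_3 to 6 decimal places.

y_1 = g(0.272000) = 0.723236
y_2 = g(0.723236) = 0.509668
y_3 = g(0.509668) = 0.632906

0.632906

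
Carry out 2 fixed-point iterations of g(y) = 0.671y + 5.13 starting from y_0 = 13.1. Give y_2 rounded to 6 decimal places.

14.470387

y_1 = g(13.100000) = 13.920100
y_2 = g(13.920100) = 14.470387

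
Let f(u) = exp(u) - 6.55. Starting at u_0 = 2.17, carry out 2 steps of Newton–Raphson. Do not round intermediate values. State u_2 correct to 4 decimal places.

f'(u) = exp(u)
u_0 = 2.170000: f = 2.208284, f' = 8.758284 → u_1 = 2.170000 - (2.208284)/(8.758284) = 1.917863
u_1 = 1.917863: f = 0.256400, f' = 6.806400 → u_2 = 1.917863 - (0.256400)/(6.806400) = 1.880193

1.8802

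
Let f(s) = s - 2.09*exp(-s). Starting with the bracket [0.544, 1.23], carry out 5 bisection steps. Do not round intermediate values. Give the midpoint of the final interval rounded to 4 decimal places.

f(0.544000) = -0.669082, f(1.230000) = 0.619109 (opposite signs)
step 1: m = 0.887000, f(m) = 0.026151 > 0 → root in [0.544000, 0.887000]
step 2: m = 0.715500, f(m) = -0.306400 < 0 → root in [0.715500, 0.887000]
step 3: m = 0.801250, f(m) = -0.136674 < 0 → root in [0.801250, 0.887000]
step 4: m = 0.844125, f(m) = -0.054436 < 0 → root in [0.844125, 0.887000]
step 5: m = 0.865563, f(m) = -0.013940 < 0 → root in [0.865563, 0.887000]
Midpoint of [0.865563, 0.887000] = 0.876281

0.8763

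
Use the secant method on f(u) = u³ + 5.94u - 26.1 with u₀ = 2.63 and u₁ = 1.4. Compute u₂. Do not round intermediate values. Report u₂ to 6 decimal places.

2.213021

f(u_0) = 7.713647, f(u_1) = -15.040000
u_2 = 1.400000 - (-15.040000)·(1.400000 - 2.630000)/(-15.040000 - (7.713647)) = 2.213021; f(u_2) = -2.116463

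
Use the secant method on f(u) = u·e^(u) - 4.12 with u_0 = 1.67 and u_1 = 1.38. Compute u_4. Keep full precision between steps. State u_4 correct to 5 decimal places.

f(u_0) = 4.751320, f(u_1) = 1.365364
u_2 = 1.380000 - (1.365364)·(1.380000 - 1.670000)/(1.365364 - (4.751320)) = 1.263059; f(u_2) = 0.346461
u_3 = 1.263059 - (0.346461)·(1.263059 - 1.380000)/(0.346461 - (1.365364)) = 1.223296; f(u_3) = 0.037211
u_4 = 1.223296 - (0.037211)·(1.223296 - 1.263059)/(0.037211 - (0.346461)) = 1.218511; f(u_4) = 0.001185

1.21851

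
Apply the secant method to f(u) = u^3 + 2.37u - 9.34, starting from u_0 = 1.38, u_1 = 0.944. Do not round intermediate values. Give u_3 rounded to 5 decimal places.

f(u_0) = -3.441328, f(u_1) = -6.261488
u_2 = 0.944000 - (-6.261488)·(0.944000 - 1.380000)/(-6.261488 - (-3.441328)) = 1.912033; f(u_2) = 2.181668
u_3 = 1.912033 - (2.181668)·(1.912033 - 0.944000)/(2.181668 - (-6.261488)) = 1.661899; f(u_3) = -0.811291

1.66190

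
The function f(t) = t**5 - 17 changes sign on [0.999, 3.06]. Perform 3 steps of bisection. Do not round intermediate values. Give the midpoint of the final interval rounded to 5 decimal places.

f(0.999000) = -16.004990, f(3.060000) = 251.291635 (opposite signs)
step 1: m = 2.029500, f(m) = 17.430654 > 0 → root in [0.999000, 2.029500]
step 2: m = 1.514250, f(m) = -9.038628 < 0 → root in [1.514250, 2.029500]
step 3: m = 1.771875, f(m) = 0.464872 > 0 → root in [1.514250, 1.771875]
Midpoint of [1.514250, 1.771875] = 1.643063

1.64306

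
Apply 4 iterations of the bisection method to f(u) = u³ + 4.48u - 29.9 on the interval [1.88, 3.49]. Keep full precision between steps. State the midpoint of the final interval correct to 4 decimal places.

f(1.880000) = -14.832928, f(3.490000) = 28.243749 (opposite signs)
step 1: m = 2.685000, f(m) = 1.485569 > 0 → root in [1.880000, 2.685000]
step 2: m = 2.282500, f(m) = -7.783017 < 0 → root in [2.282500, 2.685000]
step 3: m = 2.483750, f(m) = -3.450511 < 0 → root in [2.483750, 2.685000]
step 4: m = 2.584375, f(m) = -1.060975 < 0 → root in [2.584375, 2.685000]
Midpoint of [2.584375, 2.685000] = 2.634688

2.6347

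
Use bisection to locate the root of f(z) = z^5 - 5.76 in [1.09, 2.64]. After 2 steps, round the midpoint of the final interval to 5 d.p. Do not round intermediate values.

1.28375

f(1.090000) = -4.221376, f(2.640000) = 122.478856 (opposite signs)
step 1: m = 1.865000, f(m) = 16.802862 > 0 → root in [1.090000, 1.865000]
step 2: m = 1.477500, f(m) = 1.281050 > 0 → root in [1.090000, 1.477500]
Midpoint of [1.090000, 1.477500] = 1.283750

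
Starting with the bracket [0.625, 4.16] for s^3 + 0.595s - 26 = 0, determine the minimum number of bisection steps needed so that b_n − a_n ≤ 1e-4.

Initial width b − a = 4.16 − 0.625 = 3.535000.
After n steps the width is (b−a)/2^n; need (b−a)/2^n ≤ 1e-4.
So n ≥ log₂(3.535000/1e-4) = log₂(35350.0000) ≈ 15.1094.
Hence n = 16.

16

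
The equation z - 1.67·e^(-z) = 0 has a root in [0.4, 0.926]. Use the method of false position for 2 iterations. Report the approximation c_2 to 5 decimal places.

0.77290

f(0.400000) = -0.719434, f(0.926000) = 0.264454
step 1: c = 0.784619, f(c) = 0.022609 > 0 → new bracket [0.400000, 0.784619]
step 2: c = 0.772900, f(c) = 0.001908 > 0 → new bracket [0.400000, 0.772900]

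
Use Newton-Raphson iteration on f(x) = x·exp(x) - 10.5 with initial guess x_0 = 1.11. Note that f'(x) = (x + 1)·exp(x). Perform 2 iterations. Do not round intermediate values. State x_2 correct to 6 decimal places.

Newton update: x ← x − f(x)/f'(x).
x_0 = 1.110000: f = -7.131862, f' = 6.402496 → x_1 = 1.110000 - (-7.131862)/(6.402496) = 2.223919
x_1 = 2.223919: f = 10.056762, f' = 29.800248 → x_2 = 2.223919 - (10.056762)/(29.800248) = 1.886447

1.886447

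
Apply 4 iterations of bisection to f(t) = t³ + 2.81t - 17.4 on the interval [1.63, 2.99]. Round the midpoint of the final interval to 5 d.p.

2.26750

f(1.630000) = -8.488953, f(2.990000) = 17.732799 (opposite signs)
step 1: m = 2.310000, f(m) = 1.417491 > 0 → root in [1.630000, 2.310000]
step 2: m = 1.970000, f(m) = -4.218927 < 0 → root in [1.970000, 2.310000]
step 3: m = 2.140000, f(m) = -1.586256 < 0 → root in [2.140000, 2.310000]
step 4: m = 2.225000, f(m) = -0.132609 < 0 → root in [2.225000, 2.310000]
Midpoint of [2.225000, 2.310000] = 2.267500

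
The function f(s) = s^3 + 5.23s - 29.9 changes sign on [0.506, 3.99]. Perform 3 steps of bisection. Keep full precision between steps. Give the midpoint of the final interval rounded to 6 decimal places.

f(0.506000) = -27.124066, f(3.990000) = 54.488899 (opposite signs)
step 1: m = 2.248000, f(m) = -6.782683 < 0 → root in [2.248000, 3.990000]
step 2: m = 3.119000, f(m) = 16.754504 > 0 → root in [2.248000, 3.119000]
step 3: m = 2.683500, f(m) = 3.459051 > 0 → root in [2.248000, 2.683500]
Midpoint of [2.248000, 2.683500] = 2.465750

2.465750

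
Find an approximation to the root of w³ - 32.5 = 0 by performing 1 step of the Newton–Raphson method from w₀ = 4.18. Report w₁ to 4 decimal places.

3.4067

Newton update: w ← w − f(w)/f'(w).
f'(w) = 3w²
w_0 = 4.180000: f = 40.534632, f' = 52.417200 → w_1 = 4.180000 - (40.534632)/(52.417200) = 3.406692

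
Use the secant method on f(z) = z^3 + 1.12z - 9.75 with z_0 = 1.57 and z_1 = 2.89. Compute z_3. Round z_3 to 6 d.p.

1.913339

f(z_0) = -4.121707, f(z_1) = 17.624369
z_2 = 2.890000 - (17.624369)·(2.890000 - 1.570000)/(17.624369 - (-4.121707)) = 1.820190; f(z_2) = -1.680930
z_3 = 1.820190 - (-1.680930)·(1.820190 - 2.890000)/(-1.680930 - (17.624369)) = 1.913339; f(z_3) = -0.602577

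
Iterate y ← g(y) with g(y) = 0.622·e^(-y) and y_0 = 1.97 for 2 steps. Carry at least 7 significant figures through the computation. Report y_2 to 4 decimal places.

y_1 = g(1.970000) = 0.086742
y_2 = g(0.086742) = 0.570320

0.5703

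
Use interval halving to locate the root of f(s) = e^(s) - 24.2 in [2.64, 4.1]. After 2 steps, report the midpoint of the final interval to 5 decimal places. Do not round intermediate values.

f(2.640000) = -10.186796, f(4.100000) = 36.140288 (opposite signs)
step 1: m = 3.370000, f(m) = 4.878527 > 0 → root in [2.640000, 3.370000]
step 2: m = 3.005000, f(m) = -4.013784 < 0 → root in [3.005000, 3.370000]
Midpoint of [3.005000, 3.370000] = 3.187500

3.18750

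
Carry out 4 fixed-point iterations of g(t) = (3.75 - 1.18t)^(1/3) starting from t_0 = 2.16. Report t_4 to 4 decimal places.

1.3059

t_1 = g(2.160000) = 1.063013
t_2 = g(1.063013) = 1.356420
t_3 = g(1.356420) = 1.290548
t_4 = g(1.290548) = 1.305920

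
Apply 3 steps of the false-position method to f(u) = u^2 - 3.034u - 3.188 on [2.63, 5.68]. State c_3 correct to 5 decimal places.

f(2.630000) = -4.250520, f(5.680000) = 11.841280
step 1: c = 3.435633, f(c) = -1.808136 < 0 → new bracket [3.435633, 5.680000]
step 2: c = 3.732944, f(c) = -0.578881 < 0 → new bracket [3.732944, 5.680000]
step 3: c = 3.823693, f(c) = -0.168458 < 0 → new bracket [3.823693, 5.680000]

3.82369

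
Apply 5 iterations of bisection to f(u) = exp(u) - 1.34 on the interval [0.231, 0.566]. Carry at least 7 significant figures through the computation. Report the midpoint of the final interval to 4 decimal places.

0.2886

f(0.231000) = -0.080141, f(0.566000) = 0.421208 (opposite signs)
step 1: m = 0.398500, f(m) = 0.149589 > 0 → root in [0.231000, 0.398500]
step 2: m = 0.314750, f(m) = 0.029917 > 0 → root in [0.231000, 0.314750]
step 3: m = 0.272875, f(m) = -0.026264 < 0 → root in [0.272875, 0.314750]
step 4: m = 0.293812, f(m) = 0.001532 > 0 → root in [0.272875, 0.293812]
step 5: m = 0.283344, f(m) = -0.012439 < 0 → root in [0.283344, 0.293812]
Midpoint of [0.283344, 0.293812] = 0.288578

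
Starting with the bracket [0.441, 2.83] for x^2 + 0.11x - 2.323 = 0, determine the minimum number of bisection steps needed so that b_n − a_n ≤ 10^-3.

12

Initial width b − a = 2.83 − 0.441 = 2.389000.
After n steps the width is (b−a)/2^n; need (b−a)/2^n ≤ 10^-3.
So n ≥ log₂(2.389000/10^-3) = log₂(2389.0000) ≈ 11.2222.
Hence n = 12.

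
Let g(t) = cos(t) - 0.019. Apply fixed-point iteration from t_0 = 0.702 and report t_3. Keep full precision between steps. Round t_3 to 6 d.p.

t_1 = g(0.702000) = 0.744552
t_2 = g(0.744552) = 0.716391
t_3 = g(0.716391) = 0.735180

0.735180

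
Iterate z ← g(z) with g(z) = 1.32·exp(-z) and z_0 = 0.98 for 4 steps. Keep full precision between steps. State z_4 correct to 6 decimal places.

z_1 = g(0.980000) = 0.495411
z_2 = g(0.495411) = 0.804303
z_3 = g(0.804303) = 0.590567
z_4 = g(0.590567) = 0.731297

0.731297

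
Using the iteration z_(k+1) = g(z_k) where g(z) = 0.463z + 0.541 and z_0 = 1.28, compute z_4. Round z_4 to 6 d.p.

z_1 = g(1.280000) = 1.133640
z_2 = g(1.133640) = 1.065875
z_3 = g(1.065875) = 1.034500
z_4 = g(1.034500) = 1.019974

1.019974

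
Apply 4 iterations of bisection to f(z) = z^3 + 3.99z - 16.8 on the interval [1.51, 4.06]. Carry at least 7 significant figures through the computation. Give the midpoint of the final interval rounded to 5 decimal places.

2.06781

f(1.510000) = -7.332149, f(4.060000) = 66.322816 (opposite signs)
step 1: m = 2.785000, f(m) = 15.913237 > 0 → root in [1.510000, 2.785000]
step 2: m = 2.147500, f(m) = 1.672272 > 0 → root in [1.510000, 2.147500]
step 3: m = 1.828750, f(m) = -3.387350 < 0 → root in [1.828750, 2.147500]
step 4: m = 1.988125, f(m) = -1.009037 < 0 → root in [1.988125, 2.147500]
Midpoint of [1.988125, 2.147500] = 2.067813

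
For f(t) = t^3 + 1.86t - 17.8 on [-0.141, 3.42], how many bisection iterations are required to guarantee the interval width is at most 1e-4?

16

Initial width b − a = 3.42 − -0.141 = 3.561000.
After n steps the width is (b−a)/2^n; need (b−a)/2^n ≤ 1e-4.
So n ≥ log₂(3.561000/1e-4) = log₂(35610.0000) ≈ 15.1200.
Hence n = 16.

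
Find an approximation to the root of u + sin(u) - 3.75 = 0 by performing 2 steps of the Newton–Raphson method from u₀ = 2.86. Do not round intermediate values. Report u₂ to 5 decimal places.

Newton update: u ← u − f(u)/f'(u).
f'(u) = 1 + cos(u)
u_0 = 2.860000: f = -0.612114, f' = 0.039386 → u_1 = 2.860000 - (-0.612114)/(0.039386) = 18.401444
u_1 = 18.401444: f = 14.218180, f' = 1.901267 → u_2 = 18.401444 - (14.218180)/(1.901267) = 10.923178

10.92318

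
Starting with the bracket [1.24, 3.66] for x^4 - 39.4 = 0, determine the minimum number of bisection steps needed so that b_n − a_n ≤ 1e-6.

22

Initial width b − a = 3.66 − 1.24 = 2.420000.
After n steps the width is (b−a)/2^n; need (b−a)/2^n ≤ 1e-6.
So n ≥ log₂(2.420000/1e-6) = log₂(2420000.0000) ≈ 21.2066.
Hence n = 22.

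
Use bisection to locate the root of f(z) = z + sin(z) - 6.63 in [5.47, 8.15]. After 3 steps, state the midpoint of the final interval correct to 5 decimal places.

6.30750

f(5.470000) = -1.886480, f(8.150000) = 2.476506 (opposite signs)
step 1: m = 6.810000, f(m) = 0.682782 > 0 → root in [5.470000, 6.810000]
step 2: m = 6.140000, f(m) = -0.632697 < 0 → root in [6.140000, 6.810000]
step 3: m = 6.475000, f(m) = 0.035641 > 0 → root in [6.140000, 6.475000]
Midpoint of [6.140000, 6.475000] = 6.307500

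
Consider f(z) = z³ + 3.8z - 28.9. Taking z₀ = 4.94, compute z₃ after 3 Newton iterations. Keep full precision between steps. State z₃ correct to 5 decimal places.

f'(z) = 3z² + 3.8
z_0 = 4.940000: f = 110.425784, f' = 77.010800 → z_1 = 4.940000 - (110.425784)/(77.010800) = 3.506100
z_1 = 3.506100: f = 27.522747, f' = 40.678212 → z_2 = 3.506100 - (27.522747)/(40.678212) = 2.829503
z_2 = 2.829503: f = 4.505366, f' = 27.818266 → z_3 = 2.829503 - (4.505366)/(27.818266) = 2.667546

2.66755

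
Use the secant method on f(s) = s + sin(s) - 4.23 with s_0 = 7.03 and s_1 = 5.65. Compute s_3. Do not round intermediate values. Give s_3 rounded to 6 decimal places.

Secant update: s_(k+1) = s_k − f(s_k)·(s_k − s_(k-1))/(f(s_k) − f(s_(k-1))).
f(s_0) = 3.479305, f(s_1) = 0.828284
s_2 = 5.650000 - (0.828284)·(5.650000 - 7.030000)/(0.828284 - (3.479305)) = 5.218833; f(s_2) = 0.114358
s_3 = 5.218833 - (0.114358)·(5.218833 - 5.650000)/(0.114358 - (0.828284)) = 5.149768; f(s_3) = 0.013903

5.149768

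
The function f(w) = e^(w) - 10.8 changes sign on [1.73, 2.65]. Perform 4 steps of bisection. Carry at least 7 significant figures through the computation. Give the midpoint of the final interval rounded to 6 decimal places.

f(1.730000) = -5.159346, f(2.650000) = 3.354039 (opposite signs)
step 1: m = 2.190000, f(m) = -1.864787 < 0 → root in [2.190000, 2.650000]
step 2: m = 2.420000, f(m) = 0.445859 > 0 → root in [2.190000, 2.420000]
step 3: m = 2.305000, f(m) = -0.775822 < 0 → root in [2.305000, 2.420000]
step 4: m = 2.362500, f(m) = -0.182538 < 0 → root in [2.362500, 2.420000]
Midpoint of [2.362500, 2.420000] = 2.391250

2.391250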